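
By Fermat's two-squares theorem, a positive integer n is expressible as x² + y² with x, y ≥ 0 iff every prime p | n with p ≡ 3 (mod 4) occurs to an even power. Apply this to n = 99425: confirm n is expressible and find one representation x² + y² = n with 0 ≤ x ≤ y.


Step 1: Factor n = 99425 = 5^2 · 41 · 97.
Step 2: Check the mod-4 condition on each prime factor: 5 ≡ 1 (mod 4), exponent 2; 41 ≡ 1 (mod 4), exponent 1; 97 ≡ 1 (mod 4), exponent 1.
All primes ≡ 3 (mod 4) appear to even exponent (or don't appear), so by the two-squares theorem n IS expressible as a sum of two squares.
Step 3: Build a representation. Group n = k² · m with k = 5 and m = 41 · 97 = 3977 (a product of primes ≡ 1 (mod 4)); a representation of m scales to one of n via (k·x)² + (k·y)² = k²(x² + y²). Each prime p ≡ 1 (mod 4) is itself a sum of two squares; find a² by testing p − a² for a perfect square:
  41: 41 − 1² = 40, 41 − 2² = 37, 41 − 3² = 32, 41 − 4² = 25 = 5² ⇒ 41 = 4² + 5².
  97: 97 − 1² = 96, 97 − 2² = 93, 97 − 3² = 88, 97 − 4² = 81 = 9² ⇒ 97 = 4² + 9².
  Combine using the Brahmagupta–Fibonacci identity (a² + b²)(c² + d²) = (ac − bd)² + (ad + bc)² = (ac + bd)² + (ad − bc)²:
  41 · 97 = 3977: from (4² + 5²)(4² + 9²), take (4·4 − 5·9, 4·9 + 5·4) = (16 − 45, 36 + 20) = (-29, 56); dropping signs (only squares matter) gives (29, 56); check 29² + 56² = 841 + 3136 = 3977 ✓.
  Scale by k = 5: (5·29, 5·56) = (145, 280).
Step 4: Order so x ≤ y and verify: 145² + 280² = 21025 + 78400 = 99425 = n. ✓

n = 99425 = 145² + 280² (one valid representation with x ≤ y).


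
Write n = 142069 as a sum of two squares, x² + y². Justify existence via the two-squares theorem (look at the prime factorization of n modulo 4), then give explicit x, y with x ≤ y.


Step 1: Factor n = 142069 = 17 · 61 · 137.
Step 2: Check the mod-4 condition on each prime factor: 17 ≡ 1 (mod 4), exponent 1; 61 ≡ 1 (mod 4), exponent 1; 137 ≡ 1 (mod 4), exponent 1.
All primes ≡ 3 (mod 4) appear to even exponent (or don't appear), so by the two-squares theorem n IS expressible as a sum of two squares.
Step 3: Build a representation. Here n = 17 · 61 · 137 is a product of primes ≡ 1 (mod 4). Each prime p ≡ 1 (mod 4) is itself a sum of two squares; find a² by testing p − a² for a perfect square:
  17: 17 − 1² = 16 = 4² ⇒ 17 = 1² + 4².
  61: 61 − 1² = 60, 61 − 2² = 57, 61 − 3² = 52, 61 − 4² = 45, 61 − 5² = 36 = 6² ⇒ 61 = 5² + 6².
  137: 137 − 1² = 136, 137 − 2² = 133, 137 − 3² = 128, 137 − 4² = 121 = 11² ⇒ 137 = 4² + 11².
  Combine using the Brahmagupta–Fibonacci identity (a² + b²)(c² + d²) = (ac − bd)² + (ad + bc)² = (ac + bd)² + (ad − bc)²:
  17 · 61 = 1037: from (1² + 4²)(5² + 6²), take (1·5 − 4·6, 1·6 + 4·5) = (5 − 24, 6 + 20) = (-19, 26); dropping signs (only squares matter) gives (19, 26); check 19² + 26² = 361 + 676 = 1037 ✓.
  1037 · 137 = 142069: from (19² + 26²)(4² + 11²), take (19·4 − 26·11, 19·11 + 26·4) = (76 − 286, 209 + 104) = (-210, 313); dropping signs (only squares matter) gives (210, 313); check 210² + 313² = 44100 + 97969 = 142069 ✓.
Step 4: Order so x ≤ y and verify: 210² + 313² = 44100 + 97969 = 142069 = n. ✓

n = 142069 = 210² + 313² (one valid representation with x ≤ y).


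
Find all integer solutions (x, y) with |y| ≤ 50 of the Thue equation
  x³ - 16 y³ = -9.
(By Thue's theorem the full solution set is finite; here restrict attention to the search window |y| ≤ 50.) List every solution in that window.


The equation is x³ - 16y³ = -9. For fixed y, x³ = 16·y³ − 9, so a solution requires the RHS to be a perfect cube.
Strategy: iterate y from -50 to 50, compute RHS = 16·y³ − 9, and check whether it is a (positive or negative) perfect cube.
Check small values of y:
  y = 0: RHS = -9 is not a perfect cube.
  y = 1: RHS = 7 is not a perfect cube.
  y = -1: RHS = -25 is not a perfect cube.
  y = 2: RHS = 119 is not a perfect cube.
  y = -2: RHS = -137 is not a perfect cube.
  y = 3: RHS = 423 is not a perfect cube.
  y = -3: RHS = -441 is not a perfect cube.
Continuing the search up to |y| = 50 finds no solutions either.
No (x, y) in the scanned range satisfies the equation.

No integer solutions with |y| ≤ 50.


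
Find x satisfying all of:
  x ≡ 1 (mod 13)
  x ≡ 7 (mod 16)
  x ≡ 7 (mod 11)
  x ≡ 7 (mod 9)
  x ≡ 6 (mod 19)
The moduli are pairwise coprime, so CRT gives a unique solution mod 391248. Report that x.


Product of moduli M = 13 · 16 · 11 · 9 · 19 = 391248.
Merge one congruence at a time:
  Start: x ≡ 1 (mod 13).
  Combine with x ≡ 7 (mod 16); new modulus lcm = 208.
    Write x = 1 + 13·t and substitute into x ≡ 7 (mod 16): 13·t ≡ 7 − 1 = 6 (mod 16).
    The inverse of 13 mod 16 is 5 (since 13·5 = 65 = 4·16 + 1), so t ≡ 5·6 = 30 ≡ 14 (mod 16).
    Then x = 1 + 13·14 = 183, valid modulo lcm(13, 16) = 208: x ≡ 183 (mod 208).
  Combine with x ≡ 7 (mod 11); new modulus lcm = 2288.
    Write x = 183 + 208·t and substitute into x ≡ 7 (mod 11): 208·t ≡ 7 − 183 = -176 (mod 11).
    Reduce coefficients mod 11: 10·t ≡ 0 (mod 11).
    The inverse of 10 mod 11 is 10 (since 10·10 = 100 = 9·11 + 1), so t ≡ 10·0 = 0 ≡ 0 (mod 11).
    Then x = 183 + 208·0 = 183, valid modulo lcm(208, 11) = 2288: x ≡ 183 (mod 2288).
  Combine with x ≡ 7 (mod 9); new modulus lcm = 20592.
    Write x = 183 + 2288·t and substitute into x ≡ 7 (mod 9): 2288·t ≡ 7 − 183 = -176 (mod 9).
    Reduce coefficients mod 9: 2·t ≡ 4 (mod 9).
    The inverse of 2 mod 9 is 5 (since 2·5 = 10 = 1·9 + 1), so t ≡ 5·4 = 20 ≡ 2 (mod 9).
    Then x = 183 + 2288·2 = 4759, valid modulo lcm(2288, 9) = 20592: x ≡ 4759 (mod 20592).
  Combine with x ≡ 6 (mod 19); new modulus lcm = 391248.
    Write x = 4759 + 20592·t and substitute into x ≡ 6 (mod 19): 20592·t ≡ 6 − 4759 = -4753 (mod 19).
    Reduce coefficients mod 19: 15·t ≡ 16 (mod 19).
    The inverse of 15 mod 19 is 14 (since 15·14 = 210 = 11·19 + 1), so t ≡ 14·16 = 224 ≡ 15 (mod 19).
    Then x = 4759 + 20592·15 = 313639, valid modulo lcm(20592, 19) = 391248: x ≡ 313639 (mod 391248).
Verify against each original: 313639 mod 13 = 1, 313639 mod 16 = 7, 313639 mod 11 = 7, 313639 mod 9 = 7, 313639 mod 19 = 6.

x ≡ 313639 (mod 391248).


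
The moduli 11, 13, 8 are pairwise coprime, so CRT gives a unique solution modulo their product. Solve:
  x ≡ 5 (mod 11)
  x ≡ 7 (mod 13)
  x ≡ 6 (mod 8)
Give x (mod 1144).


Moduli 11, 13, 8 are pairwise coprime; by CRT there is a unique solution modulo M = 11 · 13 · 8 = 1144.
Solve pairwise, accumulating the modulus:
  Start with x ≡ 5 (mod 11).
  Combine with x ≡ 7 (mod 13): since gcd(11, 13) = 1, we get a unique residue mod 143.
    Write x = 5 + 11·t and substitute into x ≡ 7 (mod 13): 11·t ≡ 7 − 5 = 2 (mod 13).
    The inverse of 11 mod 13 is 6 (since 11·6 = 66 = 5·13 + 1), so t ≡ 6·2 = 12 ≡ 12 (mod 13).
    Then x = 5 + 11·12 = 137, valid modulo lcm(11, 13) = 143: x ≡ 137 (mod 143).
  Combine with x ≡ 6 (mod 8): since gcd(143, 8) = 1, we get a unique residue mod 1144.
    Write x = 137 + 143·t and substitute into x ≡ 6 (mod 8): 143·t ≡ 6 − 137 = -131 (mod 8).
    Reduce coefficients mod 8: 7·t ≡ 5 (mod 8).
    The inverse of 7 mod 8 is 7 (since 7·7 = 49 = 6·8 + 1), so t ≡ 7·5 = 35 ≡ 3 (mod 8).
    Then x = 137 + 143·3 = 566, valid modulo lcm(143, 8) = 1144: x ≡ 566 (mod 1144).
Verify: 566 mod 11 = 5 ✓, 566 mod 13 = 7 ✓, 566 mod 8 = 6 ✓.

x ≡ 566 (mod 1144).


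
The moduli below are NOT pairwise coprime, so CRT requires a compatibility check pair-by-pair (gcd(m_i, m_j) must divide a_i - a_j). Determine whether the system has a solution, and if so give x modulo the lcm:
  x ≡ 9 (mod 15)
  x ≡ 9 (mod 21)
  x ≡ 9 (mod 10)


Moduli 15, 21, 10 are not pairwise coprime, so CRT works modulo lcm(m_i) when all pairwise compatibility conditions hold.
Pairwise compatibility: gcd(m_i, m_j) must divide a_i - a_j for every pair.
Merge one congruence at a time:
  Start: x ≡ 9 (mod 15).
  Combine with x ≡ 9 (mod 21): gcd(15, 21) = 3; 9 - 9 = 0, which IS divisible by 3, so compatible.
    Write x = 9 + 15·t and substitute into x ≡ 9 (mod 21): 15·t ≡ 9 − 9 = 0 (mod 21).
    Divide the congruence (and modulus) by g = 3: 5·t ≡ 0 (mod 7).
    The inverse of 5 mod 7 is 3 (since 5·3 = 15 = 2·7 + 1), so t ≡ 3·0 = 0 ≡ 0 (mod 7).
    Then x = 9 + 15·0 = 9, valid modulo lcm(15, 21) = 105: x ≡ 9 (mod 105).
  Combine with x ≡ 9 (mod 10): gcd(105, 10) = 5; 9 - 9 = 0, which IS divisible by 5, so compatible.
    Write x = 9 + 105·t and substitute into x ≡ 9 (mod 10): 105·t ≡ 9 − 9 = 0 (mod 10).
    Divide the congruence (and modulus) by g = 5: 21·t ≡ 0 (mod 2).
    Reduce coefficients mod 2: 1·t ≡ 0 (mod 2).
    So t ≡ 0 (mod 2).
    Then x = 9 + 105·0 = 9, valid modulo lcm(105, 10) = 210: x ≡ 9 (mod 210).
Verify: 9 mod 15 = 9, 9 mod 21 = 9, 9 mod 10 = 9.

x ≡ 9 (mod 210).


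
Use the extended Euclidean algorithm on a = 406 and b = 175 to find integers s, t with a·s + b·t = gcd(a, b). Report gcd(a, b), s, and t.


Euclidean algorithm on (406, 175) — divide until remainder is 0:
  406 = 2 · 175 + 56
  175 = 3 · 56 + 7
  56 = 8 · 7 + 0
gcd(406, 175) = 7.
Track Bezout coefficients alongside the remainders: start with r₀ = 406 = a·1 + b·0 (s = 1, t = 0) and r₁ = 175 = a·0 + b·1 (s = 0, t = 1); each new remainder r_{k+1} = r_{k-1} − q_k·r_k inherits s_{k+1} = s_{k-1} − q_k·s_k, t_{k+1} = t_{k-1} − q_k·t_k, so r_k = a·s_k + b·t_k at every step:
  q = 2: r = 56, s = 1 − 2·0 = 1, t = 0 − 2·1 = -2  (check: 406·1 + 175·(-2) = 56)
  q = 3: r = 7, s = 0 − 3·1 = -3, t = 1 − 3·(-2) = 7  (check: 406·(-3) + 175·7 = 7)
The row with r = 7 (the gcd) gives the Bezout coefficients s = -3, t = 7.
Result: 406 · (-3) + 175 · (7) = 7.

gcd(406, 175) = 7; s = -3, t = 7 (check: 406·(-3) + 175·7 = 7).


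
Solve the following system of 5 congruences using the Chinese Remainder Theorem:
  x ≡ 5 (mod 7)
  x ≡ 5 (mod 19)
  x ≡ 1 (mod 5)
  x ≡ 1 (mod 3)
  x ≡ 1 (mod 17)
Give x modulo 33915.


Product of moduli M = 7 · 19 · 5 · 3 · 17 = 33915.
Merge one congruence at a time:
  Start: x ≡ 5 (mod 7).
  Combine with x ≡ 5 (mod 19); new modulus lcm = 133.
    Write x = 5 + 7·t and substitute into x ≡ 5 (mod 19): 7·t ≡ 5 − 5 = 0 (mod 19).
    The inverse of 7 mod 19 is 11 (since 7·11 = 77 = 4·19 + 1), so t ≡ 11·0 = 0 ≡ 0 (mod 19).
    Then x = 5 + 7·0 = 5, valid modulo lcm(7, 19) = 133: x ≡ 5 (mod 133).
  Combine with x ≡ 1 (mod 5); new modulus lcm = 665.
    Write x = 5 + 133·t and substitute into x ≡ 1 (mod 5): 133·t ≡ 1 − 5 = -4 (mod 5).
    Reduce coefficients mod 5: 3·t ≡ 1 (mod 5).
    The inverse of 3 mod 5 is 2 (since 3·2 = 6 = 1·5 + 1), so t ≡ 2·1 = 2 ≡ 2 (mod 5).
    Then x = 5 + 133·2 = 271, valid modulo lcm(133, 5) = 665: x ≡ 271 (mod 665).
  Combine with x ≡ 1 (mod 3); new modulus lcm = 1995.
    Write x = 271 + 665·t and substitute into x ≡ 1 (mod 3): 665·t ≡ 1 − 271 = -270 (mod 3).
    Reduce coefficients mod 3: 2·t ≡ 0 (mod 3).
    The inverse of 2 mod 3 is 2 (since 2·2 = 4 = 1·3 + 1), so t ≡ 2·0 = 0 ≡ 0 (mod 3).
    Then x = 271 + 665·0 = 271, valid modulo lcm(665, 3) = 1995: x ≡ 271 (mod 1995).
  Combine with x ≡ 1 (mod 17); new modulus lcm = 33915.
    Write x = 271 + 1995·t and substitute into x ≡ 1 (mod 17): 1995·t ≡ 1 − 271 = -270 (mod 17).
    Reduce coefficients mod 17: 6·t ≡ 2 (mod 17).
    The inverse of 6 mod 17 is 3 (since 6·3 = 18 = 1·17 + 1), so t ≡ 3·2 = 6 ≡ 6 (mod 17).
    Then x = 271 + 1995·6 = 12241, valid modulo lcm(1995, 17) = 33915: x ≡ 12241 (mod 33915).
Verify against each original: 12241 mod 7 = 5, 12241 mod 19 = 5, 12241 mod 5 = 1, 12241 mod 3 = 1, 12241 mod 17 = 1.

x ≡ 12241 (mod 33915).


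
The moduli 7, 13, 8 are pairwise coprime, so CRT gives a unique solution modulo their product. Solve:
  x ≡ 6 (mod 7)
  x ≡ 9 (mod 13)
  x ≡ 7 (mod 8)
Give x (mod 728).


Moduli 7, 13, 8 are pairwise coprime; by CRT there is a unique solution modulo M = 7 · 13 · 8 = 728.
Solve pairwise, accumulating the modulus:
  Start with x ≡ 6 (mod 7).
  Combine with x ≡ 9 (mod 13): since gcd(7, 13) = 1, we get a unique residue mod 91.
    Write x = 6 + 7·t and substitute into x ≡ 9 (mod 13): 7·t ≡ 9 − 6 = 3 (mod 13).
    The inverse of 7 mod 13 is 2 (since 7·2 = 14 = 1·13 + 1), so t ≡ 2·3 = 6 ≡ 6 (mod 13).
    Then x = 6 + 7·6 = 48, valid modulo lcm(7, 13) = 91: x ≡ 48 (mod 91).
  Combine with x ≡ 7 (mod 8): since gcd(91, 8) = 1, we get a unique residue mod 728.
    Write x = 48 + 91·t and substitute into x ≡ 7 (mod 8): 91·t ≡ 7 − 48 = -41 (mod 8).
    Reduce coefficients mod 8: 3·t ≡ 7 (mod 8).
    The inverse of 3 mod 8 is 3 (since 3·3 = 9 = 1·8 + 1), so t ≡ 3·7 = 21 ≡ 5 (mod 8).
    Then x = 48 + 91·5 = 503, valid modulo lcm(91, 8) = 728: x ≡ 503 (mod 728).
Verify: 503 mod 7 = 6 ✓, 503 mod 13 = 9 ✓, 503 mod 8 = 7 ✓.

x ≡ 503 (mod 728).


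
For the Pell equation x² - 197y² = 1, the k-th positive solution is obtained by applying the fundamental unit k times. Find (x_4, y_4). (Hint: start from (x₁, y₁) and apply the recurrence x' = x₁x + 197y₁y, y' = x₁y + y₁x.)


Step 1: Find the fundamental solution (x₁, y₁) of x² - 197y² = 1.
  Expand √197 as a continued fraction. a₀ = ⌊√197⌋ = 14; iterate m_{k+1} = d_k·a_k − m_k, d_{k+1} = (197 − m_{k+1}²)/d_k, a_{k+1} = ⌊(a₀ + m_{k+1})/d_{k+1}⌋ (starting m₀ = 0, d₀ = 1), with convergents p_k = a_k·p_{k-1} + p_{k-2}, q_k = a_k·q_{k-1} + q_{k-2} (p₋₁ = 1, q₋₁ = 0):
  k = 0: a₀ = 14; p₀/q₀ = 14/1; p₀² − 197·q₀² = 196 − 197 = -1.
  k = 1: m = 14, d = 1, a = ⌊(14 + 14)/1⌋ = 28; p/q = (28·14 + 1)/(28·1 + 0) = 393/28; p² − 197·q² = 154449 − 154448 = 1.
  The first convergent with p² − 197·q² = 1 gives the fundamental solution (x₁, y₁) = (393, 28).
Step 2: Apply the recurrence (x_{n+1}, y_{n+1}) = (x₁x_n + 197y₁y_n, x₁y_n + y₁x_n) repeatedly.
  From (x_1, y_1) = (393, 28): x_2 = 393·393 + 197·28·28 = 308897; y_2 = 393·28 + 28·393 = 22008.
  From (x_2, y_2) = (308897, 22008): x_3 = 393·308897 + 197·28·22008 = 242792649; y_3 = 393·22008 + 28·308897 = 17298260.
  From (x_3, y_3) = (242792649, 17298260): x_4 = 393·242792649 + 197·28·17298260 = 190834713217; y_4 = 393·17298260 + 28·242792649 = 13596410352.
Step 3: Verify x_4² - 197·y_4² = 36417887768614634489089 - 36417887768614634489088 = 1 (should be 1). ✓

(x_1, y_1) = (393, 28); (x_4, y_4) = (190834713217, 13596410352).


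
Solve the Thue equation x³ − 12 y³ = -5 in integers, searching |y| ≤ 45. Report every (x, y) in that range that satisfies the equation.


The equation is x³ - 12y³ = -5. For fixed y, x³ = 12·y³ − 5, so a solution requires the RHS to be a perfect cube.
Strategy: iterate y from -45 to 45, compute RHS = 12·y³ − 5, and check whether it is a (positive or negative) perfect cube.
Check small values of y:
  y = 0: RHS = -5 is not a perfect cube.
  y = 1: RHS = 7 is not a perfect cube.
  y = -1: RHS = -17 is not a perfect cube.
  y = 2: RHS = 91 is not a perfect cube.
  y = -2: RHS = -101 is not a perfect cube.
  y = 3: RHS = 319 is not a perfect cube.
  y = -3: RHS = -329 is not a perfect cube.
Continuing the search up to |y| = 45 finds no solutions either.
No (x, y) in the scanned range satisfies the equation.

No integer solutions with |y| ≤ 45.


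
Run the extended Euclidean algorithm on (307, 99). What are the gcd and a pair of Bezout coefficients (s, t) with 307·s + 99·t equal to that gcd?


Euclidean algorithm on (307, 99) — divide until remainder is 0:
  307 = 3 · 99 + 10
  99 = 9 · 10 + 9
  10 = 1 · 9 + 1
  9 = 9 · 1 + 0
gcd(307, 99) = 1.
Track Bezout coefficients alongside the remainders: start with r₀ = 307 = a·1 + b·0 (s = 1, t = 0) and r₁ = 99 = a·0 + b·1 (s = 0, t = 1); each new remainder r_{k+1} = r_{k-1} − q_k·r_k inherits s_{k+1} = s_{k-1} − q_k·s_k, t_{k+1} = t_{k-1} − q_k·t_k, so r_k = a·s_k + b·t_k at every step:
  q = 3: r = 10, s = 1 − 3·0 = 1, t = 0 − 3·1 = -3  (check: 307·1 + 99·(-3) = 10)
  q = 9: r = 9, s = 0 − 9·1 = -9, t = 1 − 9·(-3) = 28  (check: 307·(-9) + 99·28 = 9)
  q = 1: r = 1, s = 1 − 1·(-9) = 10, t = -3 − 1·28 = -31  (check: 307·10 + 99·(-31) = 1)
The row with r = 1 (the gcd) gives the Bezout coefficients s = 10, t = -31.
Result: 307 · (10) + 99 · (-31) = 1.

gcd(307, 99) = 1; s = 10, t = -31 (check: 307·10 + 99·(-31) = 1).


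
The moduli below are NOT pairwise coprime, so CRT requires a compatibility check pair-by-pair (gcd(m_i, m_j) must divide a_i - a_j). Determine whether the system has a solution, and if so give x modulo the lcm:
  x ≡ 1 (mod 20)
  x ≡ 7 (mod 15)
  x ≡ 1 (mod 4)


Moduli 20, 15, 4 are not pairwise coprime, so CRT works modulo lcm(m_i) when all pairwise compatibility conditions hold.
Pairwise compatibility: gcd(m_i, m_j) must divide a_i - a_j for every pair.
Merge one congruence at a time:
  Start: x ≡ 1 (mod 20).
  Combine with x ≡ 7 (mod 15): gcd(20, 15) = 5, and 7 - 1 = 6 is NOT divisible by 5.
    ⇒ system is inconsistent (no integer solution).

No solution (the system is inconsistent).


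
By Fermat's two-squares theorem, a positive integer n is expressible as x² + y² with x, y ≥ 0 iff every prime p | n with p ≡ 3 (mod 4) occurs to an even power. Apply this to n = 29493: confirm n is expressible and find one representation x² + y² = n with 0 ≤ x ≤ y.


Step 1: Factor n = 29493 = 3^2 · 29 · 113.
Step 2: Check the mod-4 condition on each prime factor: 3 ≡ 3 (mod 4), exponent 2 (must be even); 29 ≡ 1 (mod 4), exponent 1; 113 ≡ 1 (mod 4), exponent 1.
All primes ≡ 3 (mod 4) appear to even exponent (or don't appear), so by the two-squares theorem n IS expressible as a sum of two squares.
Step 3: Build a representation. Group n = k² · m with k = 3 and m = 29 · 113 = 3277 (a product of primes ≡ 1 (mod 4)); a representation of m scales to one of n via (k·x)² + (k·y)² = k²(x² + y²). Each prime p ≡ 1 (mod 4) is itself a sum of two squares; find a² by testing p − a² for a perfect square:
  29: 29 − 1² = 28, 29 − 2² = 25 = 5² ⇒ 29 = 2² + 5².
  113: 113 − 1² = 112, 113 − 2² = 109, 113 − 3² = 104, 113 − 4² = 97, 113 − 5² = 88, 113 − 6² = 77, 113 − 7² = 64 = 8² ⇒ 113 = 7² + 8².
  Combine using the Brahmagupta–Fibonacci identity (a² + b²)(c² + d²) = (ac − bd)² + (ad + bc)² = (ac + bd)² + (ad − bc)²:
  29 · 113 = 3277: from (2² + 5²)(7² + 8²), take (2·7 − 5·8, 2·8 + 5·7) = (14 − 40, 16 + 35) = (-26, 51); dropping signs (only squares matter) gives (26, 51); check 26² + 51² = 676 + 2601 = 3277 ✓.
  Scale by k = 3: (3·26, 3·51) = (78, 153).
Step 4: Order so x ≤ y and verify: 78² + 153² = 6084 + 23409 = 29493 = n. ✓

n = 29493 = 78² + 153² (one valid representation with x ≤ y).


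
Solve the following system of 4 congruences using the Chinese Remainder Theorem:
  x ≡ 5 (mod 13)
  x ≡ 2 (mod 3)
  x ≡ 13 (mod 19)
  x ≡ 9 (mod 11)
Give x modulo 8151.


Product of moduli M = 13 · 3 · 19 · 11 = 8151.
Merge one congruence at a time:
  Start: x ≡ 5 (mod 13).
  Combine with x ≡ 2 (mod 3); new modulus lcm = 39.
    Write x = 5 + 13·t and substitute into x ≡ 2 (mod 3): 13·t ≡ 2 − 5 = -3 (mod 3).
    Reduce coefficients mod 3: 1·t ≡ 0 (mod 3).
    So t ≡ 0 (mod 3).
    Then x = 5 + 13·0 = 5, valid modulo lcm(13, 3) = 39: x ≡ 5 (mod 39).
  Combine with x ≡ 13 (mod 19); new modulus lcm = 741.
    Write x = 5 + 39·t and substitute into x ≡ 13 (mod 19): 39·t ≡ 13 − 5 = 8 (mod 19).
    Reduce coefficients mod 19: 1·t ≡ 8 (mod 19).
    So t ≡ 8 (mod 19).
    Then x = 5 + 39·8 = 317, valid modulo lcm(39, 19) = 741: x ≡ 317 (mod 741).
  Combine with x ≡ 9 (mod 11); new modulus lcm = 8151.
    Write x = 317 + 741·t and substitute into x ≡ 9 (mod 11): 741·t ≡ 9 − 317 = -308 (mod 11).
    Reduce coefficients mod 11: 4·t ≡ 0 (mod 11).
    The inverse of 4 mod 11 is 3 (since 4·3 = 12 = 1·11 + 1), so t ≡ 3·0 = 0 ≡ 0 (mod 11).
    Then x = 317 + 741·0 = 317, valid modulo lcm(741, 11) = 8151: x ≡ 317 (mod 8151).
Verify against each original: 317 mod 13 = 5, 317 mod 3 = 2, 317 mod 19 = 13, 317 mod 11 = 9.

x ≡ 317 (mod 8151).


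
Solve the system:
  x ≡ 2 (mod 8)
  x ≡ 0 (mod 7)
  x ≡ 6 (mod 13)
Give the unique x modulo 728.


Moduli 8, 7, 13 are pairwise coprime; by CRT there is a unique solution modulo M = 8 · 7 · 13 = 728.
Solve pairwise, accumulating the modulus:
  Start with x ≡ 2 (mod 8).
  Combine with x ≡ 0 (mod 7): since gcd(8, 7) = 1, we get a unique residue mod 56.
    Write x = 2 + 8·t and substitute into x ≡ 0 (mod 7): 8·t ≡ 0 − 2 = -2 (mod 7).
    Reduce coefficients mod 7: 1·t ≡ 5 (mod 7).
    So t ≡ 5 (mod 7).
    Then x = 2 + 8·5 = 42, valid modulo lcm(8, 7) = 56: x ≡ 42 (mod 56).
  Combine with x ≡ 6 (mod 13): since gcd(56, 13) = 1, we get a unique residue mod 728.
    Write x = 42 + 56·t and substitute into x ≡ 6 (mod 13): 56·t ≡ 6 − 42 = -36 (mod 13).
    Reduce coefficients mod 13: 4·t ≡ 3 (mod 13).
    The inverse of 4 mod 13 is 10 (since 4·10 = 40 = 3·13 + 1), so t ≡ 10·3 = 30 ≡ 4 (mod 13).
    Then x = 42 + 56·4 = 266, valid modulo lcm(56, 13) = 728: x ≡ 266 (mod 728).
Verify: 266 mod 8 = 2 ✓, 266 mod 7 = 0 ✓, 266 mod 13 = 6 ✓.

x ≡ 266 (mod 728).


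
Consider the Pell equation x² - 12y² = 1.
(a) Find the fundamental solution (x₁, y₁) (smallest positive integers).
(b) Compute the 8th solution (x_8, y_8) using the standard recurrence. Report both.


Step 1: Find the fundamental solution (x₁, y₁) of x² - 12y² = 1.
  Expand √12 as a continued fraction. a₀ = ⌊√12⌋ = 3; iterate m_{k+1} = d_k·a_k − m_k, d_{k+1} = (12 − m_{k+1}²)/d_k, a_{k+1} = ⌊(a₀ + m_{k+1})/d_{k+1}⌋ (starting m₀ = 0, d₀ = 1), with convergents p_k = a_k·p_{k-1} + p_{k-2}, q_k = a_k·q_{k-1} + q_{k-2} (p₋₁ = 1, q₋₁ = 0):
  k = 0: a₀ = 3; p₀/q₀ = 3/1; p₀² − 12·q₀² = 9 − 12 = -3.
  k = 1: m = 3, d = 3, a = ⌊(3 + 3)/3⌋ = 2; p/q = (2·3 + 1)/(2·1 + 0) = 7/2; p² − 12·q² = 49 − 48 = 1.
  The first convergent with p² − 12·q² = 1 gives the fundamental solution (x₁, y₁) = (7, 2).
Step 2: Apply the recurrence (x_{n+1}, y_{n+1}) = (x₁x_n + 12y₁y_n, x₁y_n + y₁x_n) repeatedly.
  From (x_1, y_1) = (7, 2): x_2 = 7·7 + 12·2·2 = 97; y_2 = 7·2 + 2·7 = 28.
  From (x_2, y_2) = (97, 28): x_3 = 7·97 + 12·2·28 = 1351; y_3 = 7·28 + 2·97 = 390.
  From (x_3, y_3) = (1351, 390): x_4 = 7·1351 + 12·2·390 = 18817; y_4 = 7·390 + 2·1351 = 5432.
  From (x_4, y_4) = (18817, 5432): x_5 = 7·18817 + 12·2·5432 = 262087; y_5 = 7·5432 + 2·18817 = 75658.
  From (x_5, y_5) = (262087, 75658): x_6 = 7·262087 + 12·2·75658 = 3650401; y_6 = 7·75658 + 2·262087 = 1053780.
  From (x_6, y_6) = (3650401, 1053780): x_7 = 7·3650401 + 12·2·1053780 = 50843527; y_7 = 7·1053780 + 2·3650401 = 14677262.
  From (x_7, y_7) = (50843527, 14677262): x_8 = 7·50843527 + 12·2·14677262 = 708158977; y_8 = 7·14677262 + 2·50843527 = 204427888.
Step 3: Verify x_8² - 12·y_8² = 501489136705686529 - 501489136705686528 = 1 (should be 1). ✓

(x_1, y_1) = (7, 2); (x_8, y_8) = (708158977, 204427888).


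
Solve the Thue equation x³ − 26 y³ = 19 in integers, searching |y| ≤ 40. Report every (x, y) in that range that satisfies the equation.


The equation is x³ - 26y³ = 19. For fixed y, x³ = 26·y³ + 19, so a solution requires the RHS to be a perfect cube.
Strategy: iterate y from -40 to 40, compute RHS = 26·y³ + 19, and check whether it is a (positive or negative) perfect cube.
Check small values of y:
  y = 0: RHS = 19 is not a perfect cube.
  y = 1: RHS = 45 is not a perfect cube.
  y = -1: RHS = -7 is not a perfect cube.
  y = 2: RHS = 227 is not a perfect cube.
  y = -2: RHS = -189 is not a perfect cube.
  y = 3: RHS = 721 is not a perfect cube.
  y = -3: RHS = -683 is not a perfect cube.
Continuing the search up to |y| = 40 finds no solutions either.
No (x, y) in the scanned range satisfies the equation.

No integer solutions with |y| ≤ 40.


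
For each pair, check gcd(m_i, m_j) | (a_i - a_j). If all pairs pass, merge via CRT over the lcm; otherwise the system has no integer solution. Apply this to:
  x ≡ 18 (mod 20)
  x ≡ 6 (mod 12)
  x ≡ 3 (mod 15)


Moduli 20, 12, 15 are not pairwise coprime, so CRT works modulo lcm(m_i) when all pairwise compatibility conditions hold.
Pairwise compatibility: gcd(m_i, m_j) must divide a_i - a_j for every pair.
Merge one congruence at a time:
  Start: x ≡ 18 (mod 20).
  Combine with x ≡ 6 (mod 12): gcd(20, 12) = 4; 6 - 18 = -12, which IS divisible by 4, so compatible.
    Write x = 18 + 20·t and substitute into x ≡ 6 (mod 12): 20·t ≡ 6 − 18 = -12 (mod 12).
    Divide the congruence (and modulus) by g = 4: 5·t ≡ -3 (mod 3).
    Reduce coefficients mod 3: 2·t ≡ 0 (mod 3).
    The inverse of 2 mod 3 is 2 (since 2·2 = 4 = 1·3 + 1), so t ≡ 2·0 = 0 ≡ 0 (mod 3).
    Then x = 18 + 20·0 = 18, valid modulo lcm(20, 12) = 60: x ≡ 18 (mod 60).
  Combine with x ≡ 3 (mod 15): gcd(60, 15) = 15; 3 - 18 = -15, which IS divisible by 15, so compatible.
    Write x = 18 + 60·t and substitute into x ≡ 3 (mod 15): 60·t ≡ 3 − 18 = -15 (mod 15).
    Divide the congruence (and modulus) by g = 15: 4·t ≡ -1 (mod 1).
    Modulo 1 every t works; take t = 0.
    Then x = 18 + 60·0 = 18, valid modulo lcm(60, 15) = 60: x ≡ 18 (mod 60).
Verify: 18 mod 20 = 18, 18 mod 12 = 6, 18 mod 15 = 3.

x ≡ 18 (mod 60).


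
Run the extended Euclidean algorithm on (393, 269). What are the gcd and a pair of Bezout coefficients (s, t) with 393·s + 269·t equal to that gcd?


Euclidean algorithm on (393, 269) — divide until remainder is 0:
  393 = 1 · 269 + 124
  269 = 2 · 124 + 21
  124 = 5 · 21 + 19
  21 = 1 · 19 + 2
  19 = 9 · 2 + 1
  2 = 2 · 1 + 0
gcd(393, 269) = 1.
Track Bezout coefficients alongside the remainders: start with r₀ = 393 = a·1 + b·0 (s = 1, t = 0) and r₁ = 269 = a·0 + b·1 (s = 0, t = 1); each new remainder r_{k+1} = r_{k-1} − q_k·r_k inherits s_{k+1} = s_{k-1} − q_k·s_k, t_{k+1} = t_{k-1} − q_k·t_k, so r_k = a·s_k + b·t_k at every step:
  q = 1: r = 124, s = 1 − 1·0 = 1, t = 0 − 1·1 = -1  (check: 393·1 + 269·(-1) = 124)
  q = 2: r = 21, s = 0 − 2·1 = -2, t = 1 − 2·(-1) = 3  (check: 393·(-2) + 269·3 = 21)
  q = 5: r = 19, s = 1 − 5·(-2) = 11, t = -1 − 5·3 = -16  (check: 393·11 + 269·(-16) = 19)
  q = 1: r = 2, s = -2 − 1·11 = -13, t = 3 − 1·(-16) = 19  (check: 393·(-13) + 269·19 = 2)
  q = 9: r = 1, s = 11 − 9·(-13) = 128, t = -16 − 9·19 = -187  (check: 393·128 + 269·(-187) = 1)
The row with r = 1 (the gcd) gives the Bezout coefficients s = 128, t = -187.
Result: 393 · (128) + 269 · (-187) = 1.

gcd(393, 269) = 1; s = 128, t = -187 (check: 393·128 + 269·(-187) = 1).


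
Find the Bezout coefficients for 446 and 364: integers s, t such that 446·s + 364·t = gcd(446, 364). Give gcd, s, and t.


Euclidean algorithm on (446, 364) — divide until remainder is 0:
  446 = 1 · 364 + 82
  364 = 4 · 82 + 36
  82 = 2 · 36 + 10
  36 = 3 · 10 + 6
  10 = 1 · 6 + 4
  6 = 1 · 4 + 2
  4 = 2 · 2 + 0
gcd(446, 364) = 2.
Track Bezout coefficients alongside the remainders: start with r₀ = 446 = a·1 + b·0 (s = 1, t = 0) and r₁ = 364 = a·0 + b·1 (s = 0, t = 1); each new remainder r_{k+1} = r_{k-1} − q_k·r_k inherits s_{k+1} = s_{k-1} − q_k·s_k, t_{k+1} = t_{k-1} − q_k·t_k, so r_k = a·s_k + b·t_k at every step:
  q = 1: r = 82, s = 1 − 1·0 = 1, t = 0 − 1·1 = -1  (check: 446·1 + 364·(-1) = 82)
  q = 4: r = 36, s = 0 − 4·1 = -4, t = 1 − 4·(-1) = 5  (check: 446·(-4) + 364·5 = 36)
  q = 2: r = 10, s = 1 − 2·(-4) = 9, t = -1 − 2·5 = -11  (check: 446·9 + 364·(-11) = 10)
  q = 3: r = 6, s = -4 − 3·9 = -31, t = 5 − 3·(-11) = 38  (check: 446·(-31) + 364·38 = 6)
  q = 1: r = 4, s = 9 − 1·(-31) = 40, t = -11 − 1·38 = -49  (check: 446·40 + 364·(-49) = 4)
  q = 1: r = 2, s = -31 − 1·40 = -71, t = 38 − 1·(-49) = 87  (check: 446·(-71) + 364·87 = 2)
The row with r = 2 (the gcd) gives the Bezout coefficients s = -71, t = 87.
Result: 446 · (-71) + 364 · (87) = 2.

gcd(446, 364) = 2; s = -71, t = 87 (check: 446·(-71) + 364·87 = 2).


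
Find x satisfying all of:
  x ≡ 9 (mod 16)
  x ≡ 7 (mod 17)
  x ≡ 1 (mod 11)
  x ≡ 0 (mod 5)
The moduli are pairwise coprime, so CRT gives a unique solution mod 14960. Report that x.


Product of moduli M = 16 · 17 · 11 · 5 = 14960.
Merge one congruence at a time:
  Start: x ≡ 9 (mod 16).
  Combine with x ≡ 7 (mod 17); new modulus lcm = 272.
    Write x = 9 + 16·t and substitute into x ≡ 7 (mod 17): 16·t ≡ 7 − 9 = -2 (mod 17).
    Reduce coefficients mod 17: 16·t ≡ 15 (mod 17).
    The inverse of 16 mod 17 is 16 (since 16·16 = 256 = 15·17 + 1), so t ≡ 16·15 = 240 ≡ 2 (mod 17).
    Then x = 9 + 16·2 = 41, valid modulo lcm(16, 17) = 272: x ≡ 41 (mod 272).
  Combine with x ≡ 1 (mod 11); new modulus lcm = 2992.
    Write x = 41 + 272·t and substitute into x ≡ 1 (mod 11): 272·t ≡ 1 − 41 = -40 (mod 11).
    Reduce coefficients mod 11: 8·t ≡ 4 (mod 11).
    The inverse of 8 mod 11 is 7 (since 8·7 = 56 = 5·11 + 1), so t ≡ 7·4 = 28 ≡ 6 (mod 11).
    Then x = 41 + 272·6 = 1673, valid modulo lcm(272, 11) = 2992: x ≡ 1673 (mod 2992).
  Combine with x ≡ 0 (mod 5); new modulus lcm = 14960.
    Write x = 1673 + 2992·t and substitute into x ≡ 0 (mod 5): 2992·t ≡ 0 − 1673 = -1673 (mod 5).
    Reduce coefficients mod 5: 2·t ≡ 2 (mod 5).
    The inverse of 2 mod 5 is 3 (since 2·3 = 6 = 1·5 + 1), so t ≡ 3·2 = 6 ≡ 1 (mod 5).
    Then x = 1673 + 2992·1 = 4665, valid modulo lcm(2992, 5) = 14960: x ≡ 4665 (mod 14960).
Verify against each original: 4665 mod 16 = 9, 4665 mod 17 = 7, 4665 mod 11 = 1, 4665 mod 5 = 0.

x ≡ 4665 (mod 14960).


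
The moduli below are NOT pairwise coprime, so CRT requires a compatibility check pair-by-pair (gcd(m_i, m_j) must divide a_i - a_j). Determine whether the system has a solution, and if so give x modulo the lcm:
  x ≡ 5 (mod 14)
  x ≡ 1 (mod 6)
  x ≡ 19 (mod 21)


Moduli 14, 6, 21 are not pairwise coprime, so CRT works modulo lcm(m_i) when all pairwise compatibility conditions hold.
Pairwise compatibility: gcd(m_i, m_j) must divide a_i - a_j for every pair.
Merge one congruence at a time:
  Start: x ≡ 5 (mod 14).
  Combine with x ≡ 1 (mod 6): gcd(14, 6) = 2; 1 - 5 = -4, which IS divisible by 2, so compatible.
    Write x = 5 + 14·t and substitute into x ≡ 1 (mod 6): 14·t ≡ 1 − 5 = -4 (mod 6).
    Divide the congruence (and modulus) by g = 2: 7·t ≡ -2 (mod 3).
    Reduce coefficients mod 3: 1·t ≡ 1 (mod 3).
    So t ≡ 1 (mod 3).
    Then x = 5 + 14·1 = 19, valid modulo lcm(14, 6) = 42: x ≡ 19 (mod 42).
  Combine with x ≡ 19 (mod 21): gcd(42, 21) = 21; 19 - 19 = 0, which IS divisible by 21, so compatible.
    Write x = 19 + 42·t and substitute into x ≡ 19 (mod 21): 42·t ≡ 19 − 19 = 0 (mod 21).
    Divide the congruence (and modulus) by g = 21: 2·t ≡ 0 (mod 1).
    Modulo 1 every t works; take t = 0.
    Then x = 19 + 42·0 = 19, valid modulo lcm(42, 21) = 42: x ≡ 19 (mod 42).
Verify: 19 mod 14 = 5, 19 mod 6 = 1, 19 mod 21 = 19.

x ≡ 19 (mod 42).


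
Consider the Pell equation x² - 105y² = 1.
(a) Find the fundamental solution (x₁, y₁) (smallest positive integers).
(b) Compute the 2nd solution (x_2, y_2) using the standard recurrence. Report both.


Step 1: Find the fundamental solution (x₁, y₁) of x² - 105y² = 1.
  Expand √105 as a continued fraction. a₀ = ⌊√105⌋ = 10; iterate m_{k+1} = d_k·a_k − m_k, d_{k+1} = (105 − m_{k+1}²)/d_k, a_{k+1} = ⌊(a₀ + m_{k+1})/d_{k+1}⌋ (starting m₀ = 0, d₀ = 1), with convergents p_k = a_k·p_{k-1} + p_{k-2}, q_k = a_k·q_{k-1} + q_{k-2} (p₋₁ = 1, q₋₁ = 0):
  k = 0: a₀ = 10; p₀/q₀ = 10/1; p₀² − 105·q₀² = 100 − 105 = -5.
  k = 1: m = 10, d = 5, a = ⌊(10 + 10)/5⌋ = 4; p/q = (4·10 + 1)/(4·1 + 0) = 41/4; p² − 105·q² = 1681 − 1680 = 1.
  The first convergent with p² − 105·q² = 1 gives the fundamental solution (x₁, y₁) = (41, 4).
Step 2: Apply the recurrence (x_{n+1}, y_{n+1}) = (x₁x_n + 105y₁y_n, x₁y_n + y₁x_n) repeatedly.
  From (x_1, y_1) = (41, 4): x_2 = 41·41 + 105·4·4 = 3361; y_2 = 41·4 + 4·41 = 328.
Step 3: Verify x_2² - 105·y_2² = 11296321 - 11296320 = 1 (should be 1). ✓

(x_1, y_1) = (41, 4); (x_2, y_2) = (3361, 328).


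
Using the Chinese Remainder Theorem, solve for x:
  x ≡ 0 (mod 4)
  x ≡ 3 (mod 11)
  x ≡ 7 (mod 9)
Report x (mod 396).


Moduli 4, 11, 9 are pairwise coprime; by CRT there is a unique solution modulo M = 4 · 11 · 9 = 396.
Solve pairwise, accumulating the modulus:
  Start with x ≡ 0 (mod 4).
  Combine with x ≡ 3 (mod 11): since gcd(4, 11) = 1, we get a unique residue mod 44.
    Write x = 0 + 4·t and substitute into x ≡ 3 (mod 11): 4·t ≡ 3 − 0 = 3 (mod 11).
    The inverse of 4 mod 11 is 3 (since 4·3 = 12 = 1·11 + 1), so t ≡ 3·3 = 9 ≡ 9 (mod 11).
    Then x = 0 + 4·9 = 36, valid modulo lcm(4, 11) = 44: x ≡ 36 (mod 44).
  Combine with x ≡ 7 (mod 9): since gcd(44, 9) = 1, we get a unique residue mod 396.
    Write x = 36 + 44·t and substitute into x ≡ 7 (mod 9): 44·t ≡ 7 − 36 = -29 (mod 9).
    Reduce coefficients mod 9: 8·t ≡ 7 (mod 9).
    The inverse of 8 mod 9 is 8 (since 8·8 = 64 = 7·9 + 1), so t ≡ 8·7 = 56 ≡ 2 (mod 9).
    Then x = 36 + 44·2 = 124, valid modulo lcm(44, 9) = 396: x ≡ 124 (mod 396).
Verify: 124 mod 4 = 0 ✓, 124 mod 11 = 3 ✓, 124 mod 9 = 7 ✓.

x ≡ 124 (mod 396).


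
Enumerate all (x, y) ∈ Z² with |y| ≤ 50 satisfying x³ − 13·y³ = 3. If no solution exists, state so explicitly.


The equation is x³ - 13y³ = 3. For fixed y, x³ = 13·y³ + 3, so a solution requires the RHS to be a perfect cube.
Strategy: iterate y from -50 to 50, compute RHS = 13·y³ + 3, and check whether it is a (positive or negative) perfect cube.
Check small values of y:
  y = 0: RHS = 3 is not a perfect cube.
  y = 1: RHS = 16 is not a perfect cube.
  y = -1: RHS = -10 is not a perfect cube.
  y = 2: RHS = 107 is not a perfect cube.
  y = -2: RHS = -101 is not a perfect cube.
  y = 3: RHS = 354 is not a perfect cube.
  y = -3: RHS = -348 is not a perfect cube.
Continuing the search up to |y| = 50 finds no solutions either.
No (x, y) in the scanned range satisfies the equation.

No integer solutions with |y| ≤ 50.


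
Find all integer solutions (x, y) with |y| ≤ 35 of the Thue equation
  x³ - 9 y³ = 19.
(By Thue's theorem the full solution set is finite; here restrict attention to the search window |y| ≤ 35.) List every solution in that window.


The equation is x³ - 9y³ = 19. For fixed y, x³ = 9·y³ + 19, so a solution requires the RHS to be a perfect cube.
Strategy: iterate y from -35 to 35, compute RHS = 9·y³ + 19, and check whether it is a (positive or negative) perfect cube.
Check small values of y:
  y = 0: RHS = 19 is not a perfect cube.
  y = 1: RHS = 28 is not a perfect cube.
  y = -1: RHS = 10 is not a perfect cube.
  y = 2: RHS = 91 is not a perfect cube.
  y = -2: RHS = -53 is not a perfect cube.
  y = 3: RHS = 262 is not a perfect cube.
  y = -3: RHS = -224 is not a perfect cube.
Continuing the search up to |y| = 35 finds no solutions either.
No (x, y) in the scanned range satisfies the equation.

No integer solutions with |y| ≤ 35.


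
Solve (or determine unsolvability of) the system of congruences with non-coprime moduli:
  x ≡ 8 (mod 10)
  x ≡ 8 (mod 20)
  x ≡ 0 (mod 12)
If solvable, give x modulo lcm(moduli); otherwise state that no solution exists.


Moduli 10, 20, 12 are not pairwise coprime, so CRT works modulo lcm(m_i) when all pairwise compatibility conditions hold.
Pairwise compatibility: gcd(m_i, m_j) must divide a_i - a_j for every pair.
Merge one congruence at a time:
  Start: x ≡ 8 (mod 10).
  Combine with x ≡ 8 (mod 20): gcd(10, 20) = 10; 8 - 8 = 0, which IS divisible by 10, so compatible.
    Write x = 8 + 10·t and substitute into x ≡ 8 (mod 20): 10·t ≡ 8 − 8 = 0 (mod 20).
    Divide the congruence (and modulus) by g = 10: 1·t ≡ 0 (mod 2).
    So t ≡ 0 (mod 2).
    Then x = 8 + 10·0 = 8, valid modulo lcm(10, 20) = 20: x ≡ 8 (mod 20).
  Combine with x ≡ 0 (mod 12): gcd(20, 12) = 4; 0 - 8 = -8, which IS divisible by 4, so compatible.
    Write x = 8 + 20·t and substitute into x ≡ 0 (mod 12): 20·t ≡ 0 − 8 = -8 (mod 12).
    Divide the congruence (and modulus) by g = 4: 5·t ≡ -2 (mod 3).
    Reduce coefficients mod 3: 2·t ≡ 1 (mod 3).
    The inverse of 2 mod 3 is 2 (since 2·2 = 4 = 1·3 + 1), so t ≡ 2·1 = 2 ≡ 2 (mod 3).
    Then x = 8 + 20·2 = 48, valid modulo lcm(20, 12) = 60: x ≡ 48 (mod 60).
Verify: 48 mod 10 = 8, 48 mod 20 = 8, 48 mod 12 = 0.

x ≡ 48 (mod 60).


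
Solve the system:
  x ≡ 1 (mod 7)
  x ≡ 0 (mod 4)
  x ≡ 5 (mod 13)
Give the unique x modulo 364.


Moduli 7, 4, 13 are pairwise coprime; by CRT there is a unique solution modulo M = 7 · 4 · 13 = 364.
Solve pairwise, accumulating the modulus:
  Start with x ≡ 1 (mod 7).
  Combine with x ≡ 0 (mod 4): since gcd(7, 4) = 1, we get a unique residue mod 28.
    Write x = 1 + 7·t and substitute into x ≡ 0 (mod 4): 7·t ≡ 0 − 1 = -1 (mod 4).
    Reduce coefficients mod 4: 3·t ≡ 3 (mod 4).
    The inverse of 3 mod 4 is 3 (since 3·3 = 9 = 2·4 + 1), so t ≡ 3·3 = 9 ≡ 1 (mod 4).
    Then x = 1 + 7·1 = 8, valid modulo lcm(7, 4) = 28: x ≡ 8 (mod 28).
  Combine with x ≡ 5 (mod 13): since gcd(28, 13) = 1, we get a unique residue mod 364.
    Write x = 8 + 28·t and substitute into x ≡ 5 (mod 13): 28·t ≡ 5 − 8 = -3 (mod 13).
    Reduce coefficients mod 13: 2·t ≡ 10 (mod 13).
    The inverse of 2 mod 13 is 7 (since 2·7 = 14 = 1·13 + 1), so t ≡ 7·10 = 70 ≡ 5 (mod 13).
    Then x = 8 + 28·5 = 148, valid modulo lcm(28, 13) = 364: x ≡ 148 (mod 364).
Verify: 148 mod 7 = 1 ✓, 148 mod 4 = 0 ✓, 148 mod 13 = 5 ✓.

x ≡ 148 (mod 364).


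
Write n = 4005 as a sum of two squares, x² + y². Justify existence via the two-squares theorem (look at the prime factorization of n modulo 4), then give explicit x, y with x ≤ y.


Step 1: Factor n = 4005 = 3^2 · 5 · 89.
Step 2: Check the mod-4 condition on each prime factor: 3 ≡ 3 (mod 4), exponent 2 (must be even); 5 ≡ 1 (mod 4), exponent 1; 89 ≡ 1 (mod 4), exponent 1.
All primes ≡ 3 (mod 4) appear to even exponent (or don't appear), so by the two-squares theorem n IS expressible as a sum of two squares.
Step 3: Build a representation. Group n = k² · m with k = 3 and m = 5 · 89 = 445 (a product of primes ≡ 1 (mod 4)); a representation of m scales to one of n via (k·x)² + (k·y)² = k²(x² + y²). Each prime p ≡ 1 (mod 4) is itself a sum of two squares; find a² by testing p − a² for a perfect square:
  5: 5 − 1² = 4 = 2² ⇒ 5 = 1² + 2².
  89: 89 − 1² = 88, 89 − 2² = 85, 89 − 3² = 80, 89 − 4² = 73, 89 − 5² = 64 = 8² ⇒ 89 = 5² + 8².
  Combine using the Brahmagupta–Fibonacci identity (a² + b²)(c² + d²) = (ac − bd)² + (ad + bc)² = (ac + bd)² + (ad − bc)²:
  5 · 89 = 445: from (1² + 2²)(5² + 8²), take (1·5 − 2·8, 1·8 + 2·5) = (5 − 16, 8 + 10) = (-11, 18); dropping signs (only squares matter) gives (11, 18); check 11² + 18² = 121 + 324 = 445 ✓.
  Scale by k = 3: (3·11, 3·18) = (33, 54).
Step 4: Order so x ≤ y and verify: 33² + 54² = 1089 + 2916 = 4005 = n. ✓

n = 4005 = 33² + 54² (one valid representation with x ≤ y).


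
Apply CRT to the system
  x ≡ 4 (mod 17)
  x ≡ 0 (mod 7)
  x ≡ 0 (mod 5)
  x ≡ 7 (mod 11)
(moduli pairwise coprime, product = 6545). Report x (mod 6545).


Product of moduli M = 17 · 7 · 5 · 11 = 6545.
Merge one congruence at a time:
  Start: x ≡ 4 (mod 17).
  Combine with x ≡ 0 (mod 7); new modulus lcm = 119.
    Write x = 4 + 17·t and substitute into x ≡ 0 (mod 7): 17·t ≡ 0 − 4 = -4 (mod 7).
    Reduce coefficients mod 7: 3·t ≡ 3 (mod 7).
    The inverse of 3 mod 7 is 5 (since 3·5 = 15 = 2·7 + 1), so t ≡ 5·3 = 15 ≡ 1 (mod 7).
    Then x = 4 + 17·1 = 21, valid modulo lcm(17, 7) = 119: x ≡ 21 (mod 119).
  Combine with x ≡ 0 (mod 5); new modulus lcm = 595.
    Write x = 21 + 119·t and substitute into x ≡ 0 (mod 5): 119·t ≡ 0 − 21 = -21 (mod 5).
    Reduce coefficients mod 5: 4·t ≡ 4 (mod 5).
    The inverse of 4 mod 5 is 4 (since 4·4 = 16 = 3·5 + 1), so t ≡ 4·4 = 16 ≡ 1 (mod 5).
    Then x = 21 + 119·1 = 140, valid modulo lcm(119, 5) = 595: x ≡ 140 (mod 595).
  Combine with x ≡ 7 (mod 11); new modulus lcm = 6545.
    Write x = 140 + 595·t and substitute into x ≡ 7 (mod 11): 595·t ≡ 7 − 140 = -133 (mod 11).
    Reduce coefficients mod 11: 1·t ≡ 10 (mod 11).
    So t ≡ 10 (mod 11).
    Then x = 140 + 595·10 = 6090, valid modulo lcm(595, 11) = 6545: x ≡ 6090 (mod 6545).
Verify against each original: 6090 mod 17 = 4, 6090 mod 7 = 0, 6090 mod 5 = 0, 6090 mod 11 = 7.

x ≡ 6090 (mod 6545).
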